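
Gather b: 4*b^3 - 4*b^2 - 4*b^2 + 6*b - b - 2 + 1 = 4*b^3 - 8*b^2 + 5*b - 1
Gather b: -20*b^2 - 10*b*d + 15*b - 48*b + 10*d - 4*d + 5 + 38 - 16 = -20*b^2 + b*(-10*d - 33) + 6*d + 27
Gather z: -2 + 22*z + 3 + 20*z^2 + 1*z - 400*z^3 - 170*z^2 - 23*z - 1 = -400*z^3 - 150*z^2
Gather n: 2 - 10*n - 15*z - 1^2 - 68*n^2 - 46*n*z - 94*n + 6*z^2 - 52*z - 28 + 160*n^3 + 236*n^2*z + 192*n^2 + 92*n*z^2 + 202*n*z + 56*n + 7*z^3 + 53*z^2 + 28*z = 160*n^3 + n^2*(236*z + 124) + n*(92*z^2 + 156*z - 48) + 7*z^3 + 59*z^2 - 39*z - 27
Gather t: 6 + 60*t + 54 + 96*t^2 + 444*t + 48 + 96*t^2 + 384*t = 192*t^2 + 888*t + 108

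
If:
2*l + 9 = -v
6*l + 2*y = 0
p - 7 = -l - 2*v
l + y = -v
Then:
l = -9/4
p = 73/4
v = -9/2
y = 27/4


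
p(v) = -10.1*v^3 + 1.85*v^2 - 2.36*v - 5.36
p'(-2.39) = -184.28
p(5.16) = -1355.90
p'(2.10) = -128.21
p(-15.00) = 34533.79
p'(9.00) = -2423.36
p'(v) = -30.3*v^2 + 3.7*v - 2.36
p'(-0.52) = -12.48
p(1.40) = -32.75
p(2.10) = -95.69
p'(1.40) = -56.57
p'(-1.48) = -74.21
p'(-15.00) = -6875.36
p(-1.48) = 34.93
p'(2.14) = -133.20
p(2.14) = -100.92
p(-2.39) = 148.73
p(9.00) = -7239.65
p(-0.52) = -2.21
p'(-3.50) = -386.48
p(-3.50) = 458.60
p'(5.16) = -790.02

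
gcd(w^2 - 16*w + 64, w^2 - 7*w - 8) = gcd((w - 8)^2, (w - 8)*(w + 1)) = w - 8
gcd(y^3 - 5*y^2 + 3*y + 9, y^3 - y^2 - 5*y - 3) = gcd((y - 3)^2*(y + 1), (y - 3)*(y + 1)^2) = y^2 - 2*y - 3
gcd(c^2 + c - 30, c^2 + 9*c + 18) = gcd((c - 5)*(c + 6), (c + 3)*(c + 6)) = c + 6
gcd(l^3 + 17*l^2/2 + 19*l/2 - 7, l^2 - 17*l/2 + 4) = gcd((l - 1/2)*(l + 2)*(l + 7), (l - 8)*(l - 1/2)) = l - 1/2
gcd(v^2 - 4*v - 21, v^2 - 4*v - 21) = v^2 - 4*v - 21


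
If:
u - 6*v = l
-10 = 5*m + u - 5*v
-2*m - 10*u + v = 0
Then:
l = 5/12 - 293*v/48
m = 49*v/48 - 25/12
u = 5/12 - 5*v/48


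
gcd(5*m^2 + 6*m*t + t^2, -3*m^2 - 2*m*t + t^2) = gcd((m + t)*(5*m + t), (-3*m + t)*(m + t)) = m + t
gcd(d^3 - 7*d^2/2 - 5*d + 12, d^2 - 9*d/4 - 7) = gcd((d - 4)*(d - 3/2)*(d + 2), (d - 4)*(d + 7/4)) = d - 4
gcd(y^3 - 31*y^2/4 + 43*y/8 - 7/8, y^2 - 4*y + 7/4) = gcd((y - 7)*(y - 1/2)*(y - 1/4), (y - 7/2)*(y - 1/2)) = y - 1/2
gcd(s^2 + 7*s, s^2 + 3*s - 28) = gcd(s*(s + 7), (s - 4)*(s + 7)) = s + 7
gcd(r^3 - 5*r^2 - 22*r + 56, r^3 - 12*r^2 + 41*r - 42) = r^2 - 9*r + 14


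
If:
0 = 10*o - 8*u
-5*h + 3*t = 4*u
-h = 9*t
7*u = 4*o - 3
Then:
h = 45/76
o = -12/19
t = -5/76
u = -15/19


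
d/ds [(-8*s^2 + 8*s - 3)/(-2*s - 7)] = 2*(8*s^2 + 56*s - 31)/(4*s^2 + 28*s + 49)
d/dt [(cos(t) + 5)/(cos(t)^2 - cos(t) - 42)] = (cos(t)^2 + 10*cos(t) + 37)*sin(t)/(sin(t)^2 + cos(t) + 41)^2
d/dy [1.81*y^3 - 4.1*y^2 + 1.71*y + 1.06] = 5.43*y^2 - 8.2*y + 1.71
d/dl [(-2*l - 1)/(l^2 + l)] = (-2*l*(l + 1) + (2*l + 1)^2)/(l^2*(l + 1)^2)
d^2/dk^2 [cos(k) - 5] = -cos(k)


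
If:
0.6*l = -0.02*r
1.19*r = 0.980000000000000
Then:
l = -0.03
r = 0.82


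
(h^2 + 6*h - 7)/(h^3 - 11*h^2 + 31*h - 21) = (h + 7)/(h^2 - 10*h + 21)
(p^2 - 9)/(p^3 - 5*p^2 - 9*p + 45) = 1/(p - 5)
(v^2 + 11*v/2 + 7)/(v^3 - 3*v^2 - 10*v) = (v + 7/2)/(v*(v - 5))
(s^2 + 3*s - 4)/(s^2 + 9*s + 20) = (s - 1)/(s + 5)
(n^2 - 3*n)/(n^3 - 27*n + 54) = n/(n^2 + 3*n - 18)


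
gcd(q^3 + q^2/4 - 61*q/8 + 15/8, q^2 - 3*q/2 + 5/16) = q - 1/4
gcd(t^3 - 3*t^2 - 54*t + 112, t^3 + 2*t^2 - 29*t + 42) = t^2 + 5*t - 14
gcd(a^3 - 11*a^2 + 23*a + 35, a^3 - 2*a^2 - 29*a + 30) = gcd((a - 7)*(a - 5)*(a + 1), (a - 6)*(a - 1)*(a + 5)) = 1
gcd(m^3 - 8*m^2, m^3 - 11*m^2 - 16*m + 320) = m - 8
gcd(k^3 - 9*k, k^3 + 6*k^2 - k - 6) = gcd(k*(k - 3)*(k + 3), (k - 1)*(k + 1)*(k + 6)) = 1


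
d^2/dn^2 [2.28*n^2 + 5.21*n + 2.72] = 4.56000000000000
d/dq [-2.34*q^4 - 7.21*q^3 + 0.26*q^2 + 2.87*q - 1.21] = -9.36*q^3 - 21.63*q^2 + 0.52*q + 2.87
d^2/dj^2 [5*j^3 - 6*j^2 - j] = 30*j - 12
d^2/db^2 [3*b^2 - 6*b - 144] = 6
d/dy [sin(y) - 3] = cos(y)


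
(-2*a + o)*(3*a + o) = -6*a^2 + a*o + o^2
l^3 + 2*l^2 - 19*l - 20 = (l - 4)*(l + 1)*(l + 5)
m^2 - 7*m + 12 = (m - 4)*(m - 3)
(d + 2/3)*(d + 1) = d^2 + 5*d/3 + 2/3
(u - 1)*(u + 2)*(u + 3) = u^3 + 4*u^2 + u - 6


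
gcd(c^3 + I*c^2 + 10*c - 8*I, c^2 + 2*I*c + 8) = c^2 + 2*I*c + 8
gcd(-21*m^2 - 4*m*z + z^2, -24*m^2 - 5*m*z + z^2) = 3*m + z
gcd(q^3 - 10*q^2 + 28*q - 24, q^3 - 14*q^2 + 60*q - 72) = q^2 - 8*q + 12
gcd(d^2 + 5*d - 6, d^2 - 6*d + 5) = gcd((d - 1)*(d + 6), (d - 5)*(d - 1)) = d - 1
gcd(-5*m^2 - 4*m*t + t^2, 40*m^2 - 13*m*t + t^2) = -5*m + t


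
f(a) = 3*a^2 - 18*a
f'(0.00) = -18.00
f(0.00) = 0.00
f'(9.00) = 36.00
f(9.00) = 81.00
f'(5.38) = 14.28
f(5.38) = -10.01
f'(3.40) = 2.40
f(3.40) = -26.52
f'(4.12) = 6.72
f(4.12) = -23.24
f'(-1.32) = -25.92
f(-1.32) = 28.99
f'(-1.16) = -24.96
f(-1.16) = 24.92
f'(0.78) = -13.32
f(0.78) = -12.21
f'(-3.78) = -40.68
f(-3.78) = 110.91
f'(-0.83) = -22.98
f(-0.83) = 17.01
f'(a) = 6*a - 18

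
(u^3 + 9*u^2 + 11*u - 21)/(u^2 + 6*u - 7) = u + 3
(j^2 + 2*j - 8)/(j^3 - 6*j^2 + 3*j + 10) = (j + 4)/(j^2 - 4*j - 5)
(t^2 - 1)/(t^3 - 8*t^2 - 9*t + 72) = (t^2 - 1)/(t^3 - 8*t^2 - 9*t + 72)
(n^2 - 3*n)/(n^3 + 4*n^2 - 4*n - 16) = n*(n - 3)/(n^3 + 4*n^2 - 4*n - 16)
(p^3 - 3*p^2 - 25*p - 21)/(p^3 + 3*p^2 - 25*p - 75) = (p^2 - 6*p - 7)/(p^2 - 25)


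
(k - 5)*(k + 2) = k^2 - 3*k - 10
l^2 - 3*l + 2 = (l - 2)*(l - 1)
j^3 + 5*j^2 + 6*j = j*(j + 2)*(j + 3)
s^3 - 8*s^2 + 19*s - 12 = (s - 4)*(s - 3)*(s - 1)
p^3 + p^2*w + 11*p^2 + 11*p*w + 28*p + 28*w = (p + 4)*(p + 7)*(p + w)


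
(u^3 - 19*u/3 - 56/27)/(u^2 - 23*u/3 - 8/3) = (u^2 - u/3 - 56/9)/(u - 8)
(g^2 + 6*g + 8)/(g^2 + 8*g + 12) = (g + 4)/(g + 6)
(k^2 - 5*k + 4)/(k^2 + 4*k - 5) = (k - 4)/(k + 5)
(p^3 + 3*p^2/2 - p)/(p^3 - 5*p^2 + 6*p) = (p^2 + 3*p/2 - 1)/(p^2 - 5*p + 6)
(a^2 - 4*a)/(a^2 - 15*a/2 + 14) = 2*a/(2*a - 7)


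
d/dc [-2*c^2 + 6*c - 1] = 6 - 4*c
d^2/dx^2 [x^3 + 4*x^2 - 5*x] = 6*x + 8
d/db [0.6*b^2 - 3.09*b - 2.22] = 1.2*b - 3.09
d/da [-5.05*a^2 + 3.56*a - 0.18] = 3.56 - 10.1*a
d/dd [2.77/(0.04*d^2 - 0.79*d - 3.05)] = (2.1883 - 0.2216*d)/(-0.04*d^2 + 0.79*d + 3.05)^2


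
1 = 1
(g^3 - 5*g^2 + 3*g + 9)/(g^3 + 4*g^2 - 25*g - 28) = (g^2 - 6*g + 9)/(g^2 + 3*g - 28)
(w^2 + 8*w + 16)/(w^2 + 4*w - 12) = (w^2 + 8*w + 16)/(w^2 + 4*w - 12)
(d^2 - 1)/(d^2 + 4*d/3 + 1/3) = 3*(d - 1)/(3*d + 1)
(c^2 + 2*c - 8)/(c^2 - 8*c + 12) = (c + 4)/(c - 6)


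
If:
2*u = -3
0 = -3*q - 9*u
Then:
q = 9/2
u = -3/2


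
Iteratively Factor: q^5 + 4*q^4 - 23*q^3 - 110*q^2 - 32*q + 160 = (q - 1)*(q^4 + 5*q^3 - 18*q^2 - 128*q - 160) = (q - 1)*(q + 2)*(q^3 + 3*q^2 - 24*q - 80) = (q - 1)*(q + 2)*(q + 4)*(q^2 - q - 20) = (q - 1)*(q + 2)*(q + 4)^2*(q - 5)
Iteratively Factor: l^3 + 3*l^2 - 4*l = (l + 4)*(l^2 - l) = (l - 1)*(l + 4)*(l)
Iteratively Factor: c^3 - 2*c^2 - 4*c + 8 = (c - 2)*(c^2 - 4) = (c - 2)^2*(c + 2)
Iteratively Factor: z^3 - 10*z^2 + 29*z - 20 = (z - 1)*(z^2 - 9*z + 20) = (z - 4)*(z - 1)*(z - 5)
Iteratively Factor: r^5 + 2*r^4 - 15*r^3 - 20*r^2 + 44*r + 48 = (r - 3)*(r^4 + 5*r^3 - 20*r - 16) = (r - 3)*(r + 4)*(r^3 + r^2 - 4*r - 4) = (r - 3)*(r - 2)*(r + 4)*(r^2 + 3*r + 2) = (r - 3)*(r - 2)*(r + 1)*(r + 4)*(r + 2)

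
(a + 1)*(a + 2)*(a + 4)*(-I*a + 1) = -I*a^4 + a^3 - 7*I*a^3 + 7*a^2 - 14*I*a^2 + 14*a - 8*I*a + 8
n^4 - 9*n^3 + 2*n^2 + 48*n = n*(n - 8)*(n - 3)*(n + 2)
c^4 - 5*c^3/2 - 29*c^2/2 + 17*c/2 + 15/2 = (c - 5)*(c - 1)*(c + 1/2)*(c + 3)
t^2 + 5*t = t*(t + 5)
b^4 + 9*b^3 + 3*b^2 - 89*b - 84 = (b - 3)*(b + 1)*(b + 4)*(b + 7)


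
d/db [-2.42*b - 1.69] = -2.42000000000000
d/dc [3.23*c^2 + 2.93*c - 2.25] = 6.46*c + 2.93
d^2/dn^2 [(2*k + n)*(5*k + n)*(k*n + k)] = 2*k*(7*k + 3*n + 1)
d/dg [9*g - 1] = 9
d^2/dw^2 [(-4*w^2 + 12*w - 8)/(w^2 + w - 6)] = 32/(w^3 + 9*w^2 + 27*w + 27)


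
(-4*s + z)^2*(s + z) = 16*s^3 + 8*s^2*z - 7*s*z^2 + z^3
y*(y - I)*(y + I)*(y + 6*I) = y^4 + 6*I*y^3 + y^2 + 6*I*y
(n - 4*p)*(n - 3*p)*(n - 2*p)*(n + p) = n^4 - 8*n^3*p + 17*n^2*p^2 + 2*n*p^3 - 24*p^4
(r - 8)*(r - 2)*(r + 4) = r^3 - 6*r^2 - 24*r + 64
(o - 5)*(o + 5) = o^2 - 25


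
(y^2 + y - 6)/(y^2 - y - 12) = (y - 2)/(y - 4)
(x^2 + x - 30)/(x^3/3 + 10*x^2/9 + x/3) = 9*(x^2 + x - 30)/(x*(3*x^2 + 10*x + 3))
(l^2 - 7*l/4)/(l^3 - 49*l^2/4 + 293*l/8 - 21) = 2*l*(4*l - 7)/(8*l^3 - 98*l^2 + 293*l - 168)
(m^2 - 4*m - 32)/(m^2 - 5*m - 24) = (m + 4)/(m + 3)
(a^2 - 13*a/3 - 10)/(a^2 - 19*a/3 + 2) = (3*a + 5)/(3*a - 1)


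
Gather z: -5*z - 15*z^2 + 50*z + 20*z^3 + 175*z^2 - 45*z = 20*z^3 + 160*z^2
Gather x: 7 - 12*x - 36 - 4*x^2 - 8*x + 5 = -4*x^2 - 20*x - 24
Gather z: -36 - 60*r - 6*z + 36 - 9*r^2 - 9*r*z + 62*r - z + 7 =-9*r^2 + 2*r + z*(-9*r - 7) + 7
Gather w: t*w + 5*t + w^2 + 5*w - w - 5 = 5*t + w^2 + w*(t + 4) - 5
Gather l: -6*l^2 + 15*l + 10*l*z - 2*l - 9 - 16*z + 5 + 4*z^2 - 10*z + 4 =-6*l^2 + l*(10*z + 13) + 4*z^2 - 26*z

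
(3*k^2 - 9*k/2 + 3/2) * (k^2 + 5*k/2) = 3*k^4 + 3*k^3 - 39*k^2/4 + 15*k/4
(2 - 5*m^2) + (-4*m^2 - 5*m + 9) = -9*m^2 - 5*m + 11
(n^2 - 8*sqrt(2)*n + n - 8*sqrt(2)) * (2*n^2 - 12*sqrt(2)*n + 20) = 2*n^4 - 28*sqrt(2)*n^3 + 2*n^3 - 28*sqrt(2)*n^2 + 212*n^2 - 160*sqrt(2)*n + 212*n - 160*sqrt(2)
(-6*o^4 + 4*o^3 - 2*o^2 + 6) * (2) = -12*o^4 + 8*o^3 - 4*o^2 + 12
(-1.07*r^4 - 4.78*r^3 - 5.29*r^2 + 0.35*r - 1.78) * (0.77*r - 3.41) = -0.8239*r^5 - 0.0318999999999998*r^4 + 12.2265*r^3 + 18.3084*r^2 - 2.5641*r + 6.0698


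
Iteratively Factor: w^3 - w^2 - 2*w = (w + 1)*(w^2 - 2*w) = w*(w + 1)*(w - 2)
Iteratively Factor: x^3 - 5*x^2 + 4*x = (x - 1)*(x^2 - 4*x) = (x - 4)*(x - 1)*(x)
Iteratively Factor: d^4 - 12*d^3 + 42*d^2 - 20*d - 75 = (d - 5)*(d^3 - 7*d^2 + 7*d + 15) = (d - 5)^2*(d^2 - 2*d - 3) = (d - 5)^2*(d + 1)*(d - 3)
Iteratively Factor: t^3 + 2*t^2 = (t)*(t^2 + 2*t) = t*(t + 2)*(t)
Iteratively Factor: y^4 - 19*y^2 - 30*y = (y + 3)*(y^3 - 3*y^2 - 10*y) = (y - 5)*(y + 3)*(y^2 + 2*y) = (y - 5)*(y + 2)*(y + 3)*(y)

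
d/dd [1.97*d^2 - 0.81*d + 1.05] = 3.94*d - 0.81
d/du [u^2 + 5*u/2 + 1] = 2*u + 5/2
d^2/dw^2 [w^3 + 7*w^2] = 6*w + 14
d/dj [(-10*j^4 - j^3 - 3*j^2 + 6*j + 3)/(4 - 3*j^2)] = (60*j^5 + 3*j^4 - 160*j^3 + 6*j^2 - 6*j + 24)/(9*j^4 - 24*j^2 + 16)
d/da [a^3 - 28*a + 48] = 3*a^2 - 28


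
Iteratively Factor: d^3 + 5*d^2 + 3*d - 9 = (d + 3)*(d^2 + 2*d - 3) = (d + 3)^2*(d - 1)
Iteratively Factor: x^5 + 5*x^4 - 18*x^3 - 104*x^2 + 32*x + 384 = (x - 2)*(x^4 + 7*x^3 - 4*x^2 - 112*x - 192) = (x - 2)*(x + 4)*(x^3 + 3*x^2 - 16*x - 48) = (x - 2)*(x + 4)^2*(x^2 - x - 12) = (x - 4)*(x - 2)*(x + 4)^2*(x + 3)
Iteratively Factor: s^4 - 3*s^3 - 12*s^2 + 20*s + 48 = (s - 4)*(s^3 + s^2 - 8*s - 12) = (s - 4)*(s + 2)*(s^2 - s - 6) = (s - 4)*(s + 2)^2*(s - 3)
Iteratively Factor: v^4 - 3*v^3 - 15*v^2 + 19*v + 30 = (v + 3)*(v^3 - 6*v^2 + 3*v + 10) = (v + 1)*(v + 3)*(v^2 - 7*v + 10) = (v - 5)*(v + 1)*(v + 3)*(v - 2)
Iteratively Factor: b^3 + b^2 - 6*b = (b)*(b^2 + b - 6) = b*(b + 3)*(b - 2)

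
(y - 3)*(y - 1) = y^2 - 4*y + 3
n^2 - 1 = (n - 1)*(n + 1)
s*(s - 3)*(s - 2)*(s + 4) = s^4 - s^3 - 14*s^2 + 24*s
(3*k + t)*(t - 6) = 3*k*t - 18*k + t^2 - 6*t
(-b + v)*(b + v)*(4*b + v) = -4*b^3 - b^2*v + 4*b*v^2 + v^3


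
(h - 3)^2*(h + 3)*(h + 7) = h^4 + 4*h^3 - 30*h^2 - 36*h + 189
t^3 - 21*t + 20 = (t - 4)*(t - 1)*(t + 5)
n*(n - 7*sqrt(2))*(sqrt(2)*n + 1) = sqrt(2)*n^3 - 13*n^2 - 7*sqrt(2)*n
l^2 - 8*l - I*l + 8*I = (l - 8)*(l - I)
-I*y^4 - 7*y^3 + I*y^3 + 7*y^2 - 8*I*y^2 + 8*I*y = y*(y - 8*I)*(y + I)*(-I*y + I)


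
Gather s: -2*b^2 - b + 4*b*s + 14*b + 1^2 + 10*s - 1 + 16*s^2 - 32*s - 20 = -2*b^2 + 13*b + 16*s^2 + s*(4*b - 22) - 20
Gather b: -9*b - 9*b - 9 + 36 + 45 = 72 - 18*b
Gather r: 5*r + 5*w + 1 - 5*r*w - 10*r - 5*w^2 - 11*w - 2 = r*(-5*w - 5) - 5*w^2 - 6*w - 1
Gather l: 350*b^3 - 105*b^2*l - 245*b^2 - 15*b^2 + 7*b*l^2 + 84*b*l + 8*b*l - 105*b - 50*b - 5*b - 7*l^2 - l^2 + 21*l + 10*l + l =350*b^3 - 260*b^2 - 160*b + l^2*(7*b - 8) + l*(-105*b^2 + 92*b + 32)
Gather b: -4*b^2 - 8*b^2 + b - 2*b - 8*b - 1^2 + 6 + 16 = -12*b^2 - 9*b + 21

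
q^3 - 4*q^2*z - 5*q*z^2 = q*(q - 5*z)*(q + z)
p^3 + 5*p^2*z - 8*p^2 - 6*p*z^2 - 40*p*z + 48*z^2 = (p - 8)*(p - z)*(p + 6*z)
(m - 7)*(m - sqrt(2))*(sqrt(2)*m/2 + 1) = sqrt(2)*m^3/2 - 7*sqrt(2)*m^2/2 - sqrt(2)*m + 7*sqrt(2)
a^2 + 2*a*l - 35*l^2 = (a - 5*l)*(a + 7*l)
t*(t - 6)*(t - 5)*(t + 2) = t^4 - 9*t^3 + 8*t^2 + 60*t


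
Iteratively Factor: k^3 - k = (k - 1)*(k^2 + k) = (k - 1)*(k + 1)*(k)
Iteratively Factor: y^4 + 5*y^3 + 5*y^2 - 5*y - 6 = (y + 2)*(y^3 + 3*y^2 - y - 3) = (y + 1)*(y + 2)*(y^2 + 2*y - 3) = (y - 1)*(y + 1)*(y + 2)*(y + 3)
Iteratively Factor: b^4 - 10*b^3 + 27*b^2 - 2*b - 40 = (b - 2)*(b^3 - 8*b^2 + 11*b + 20) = (b - 5)*(b - 2)*(b^2 - 3*b - 4) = (b - 5)*(b - 2)*(b + 1)*(b - 4)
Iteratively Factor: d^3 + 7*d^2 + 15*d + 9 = (d + 3)*(d^2 + 4*d + 3) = (d + 3)^2*(d + 1)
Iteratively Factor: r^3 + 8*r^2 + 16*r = (r)*(r^2 + 8*r + 16) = r*(r + 4)*(r + 4)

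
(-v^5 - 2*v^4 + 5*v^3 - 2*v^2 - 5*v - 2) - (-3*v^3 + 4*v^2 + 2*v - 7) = -v^5 - 2*v^4 + 8*v^3 - 6*v^2 - 7*v + 5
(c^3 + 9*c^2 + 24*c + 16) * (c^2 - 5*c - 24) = c^5 + 4*c^4 - 45*c^3 - 320*c^2 - 656*c - 384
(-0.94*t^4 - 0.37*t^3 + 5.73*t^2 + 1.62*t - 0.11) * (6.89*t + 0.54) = -6.4766*t^5 - 3.0569*t^4 + 39.2799*t^3 + 14.256*t^2 + 0.1169*t - 0.0594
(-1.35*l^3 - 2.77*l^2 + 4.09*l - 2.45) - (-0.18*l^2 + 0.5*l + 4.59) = -1.35*l^3 - 2.59*l^2 + 3.59*l - 7.04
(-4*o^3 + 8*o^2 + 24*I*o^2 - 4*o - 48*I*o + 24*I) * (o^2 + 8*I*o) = -4*o^5 + 8*o^4 - 8*I*o^4 - 196*o^3 + 16*I*o^3 + 384*o^2 - 8*I*o^2 - 192*o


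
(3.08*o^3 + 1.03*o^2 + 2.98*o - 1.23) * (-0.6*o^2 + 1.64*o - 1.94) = -1.848*o^5 + 4.4332*o^4 - 6.074*o^3 + 3.627*o^2 - 7.7984*o + 2.3862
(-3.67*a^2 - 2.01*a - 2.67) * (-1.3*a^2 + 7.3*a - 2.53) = 4.771*a^4 - 24.178*a^3 - 1.9169*a^2 - 14.4057*a + 6.7551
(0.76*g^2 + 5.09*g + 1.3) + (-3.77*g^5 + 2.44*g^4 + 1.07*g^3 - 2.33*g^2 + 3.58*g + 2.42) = -3.77*g^5 + 2.44*g^4 + 1.07*g^3 - 1.57*g^2 + 8.67*g + 3.72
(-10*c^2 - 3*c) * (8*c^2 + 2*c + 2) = -80*c^4 - 44*c^3 - 26*c^2 - 6*c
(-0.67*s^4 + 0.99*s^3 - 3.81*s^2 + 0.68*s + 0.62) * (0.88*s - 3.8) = -0.5896*s^5 + 3.4172*s^4 - 7.1148*s^3 + 15.0764*s^2 - 2.0384*s - 2.356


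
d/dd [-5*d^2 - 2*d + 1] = -10*d - 2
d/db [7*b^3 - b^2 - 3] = b*(21*b - 2)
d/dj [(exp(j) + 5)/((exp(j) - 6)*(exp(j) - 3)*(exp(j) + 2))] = 2*(-exp(3*j) - 4*exp(2*j) + 35*exp(j) + 18)*exp(j)/(exp(6*j) - 14*exp(5*j) + 49*exp(4*j) + 72*exp(3*j) - 504*exp(2*j) + 1296)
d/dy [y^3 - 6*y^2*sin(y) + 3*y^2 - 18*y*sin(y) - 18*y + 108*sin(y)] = -6*y^2*cos(y) + 3*y^2 - 12*y*sin(y) - 18*y*cos(y) + 6*y - 18*sin(y) + 108*cos(y) - 18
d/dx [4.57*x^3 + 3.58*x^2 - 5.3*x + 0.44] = 13.71*x^2 + 7.16*x - 5.3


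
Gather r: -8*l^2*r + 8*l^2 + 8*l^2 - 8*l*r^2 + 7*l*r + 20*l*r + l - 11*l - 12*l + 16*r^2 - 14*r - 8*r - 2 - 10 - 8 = 16*l^2 - 22*l + r^2*(16 - 8*l) + r*(-8*l^2 + 27*l - 22) - 20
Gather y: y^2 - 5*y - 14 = y^2 - 5*y - 14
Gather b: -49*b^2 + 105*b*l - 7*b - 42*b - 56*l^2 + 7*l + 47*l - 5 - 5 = -49*b^2 + b*(105*l - 49) - 56*l^2 + 54*l - 10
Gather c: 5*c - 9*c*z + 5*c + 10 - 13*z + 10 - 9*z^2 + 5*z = c*(10 - 9*z) - 9*z^2 - 8*z + 20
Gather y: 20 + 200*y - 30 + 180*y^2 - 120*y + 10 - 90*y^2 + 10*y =90*y^2 + 90*y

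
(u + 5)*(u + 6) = u^2 + 11*u + 30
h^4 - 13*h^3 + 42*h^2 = h^2*(h - 7)*(h - 6)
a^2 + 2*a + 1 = (a + 1)^2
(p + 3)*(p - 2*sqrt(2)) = p^2 - 2*sqrt(2)*p + 3*p - 6*sqrt(2)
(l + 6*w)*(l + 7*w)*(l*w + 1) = l^3*w + 13*l^2*w^2 + l^2 + 42*l*w^3 + 13*l*w + 42*w^2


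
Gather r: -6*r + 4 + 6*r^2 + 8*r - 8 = 6*r^2 + 2*r - 4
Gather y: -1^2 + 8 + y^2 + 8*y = y^2 + 8*y + 7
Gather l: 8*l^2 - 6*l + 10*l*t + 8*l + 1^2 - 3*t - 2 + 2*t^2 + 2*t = 8*l^2 + l*(10*t + 2) + 2*t^2 - t - 1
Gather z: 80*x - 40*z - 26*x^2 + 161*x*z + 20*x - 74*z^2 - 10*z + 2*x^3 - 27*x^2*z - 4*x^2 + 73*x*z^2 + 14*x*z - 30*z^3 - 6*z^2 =2*x^3 - 30*x^2 + 100*x - 30*z^3 + z^2*(73*x - 80) + z*(-27*x^2 + 175*x - 50)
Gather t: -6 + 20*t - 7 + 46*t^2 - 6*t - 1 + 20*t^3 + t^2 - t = 20*t^3 + 47*t^2 + 13*t - 14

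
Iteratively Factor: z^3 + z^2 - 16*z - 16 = (z + 1)*(z^2 - 16) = (z + 1)*(z + 4)*(z - 4)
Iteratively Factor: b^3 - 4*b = (b - 2)*(b^2 + 2*b) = (b - 2)*(b + 2)*(b)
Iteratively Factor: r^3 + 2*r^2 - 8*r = (r + 4)*(r^2 - 2*r) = (r - 2)*(r + 4)*(r)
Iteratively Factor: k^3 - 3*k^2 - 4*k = (k - 4)*(k^2 + k) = (k - 4)*(k + 1)*(k)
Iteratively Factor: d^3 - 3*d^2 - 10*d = (d + 2)*(d^2 - 5*d) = (d - 5)*(d + 2)*(d)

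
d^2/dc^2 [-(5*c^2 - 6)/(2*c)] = 6/c^3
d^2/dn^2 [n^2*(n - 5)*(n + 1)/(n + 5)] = 2*(3*n^4 + 36*n^3 + 90*n^2 - 300*n - 125)/(n^3 + 15*n^2 + 75*n + 125)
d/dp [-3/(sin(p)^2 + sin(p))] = 3*(2/tan(p) + cos(p)/sin(p)^2)/(sin(p) + 1)^2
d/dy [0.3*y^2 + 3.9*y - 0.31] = 0.6*y + 3.9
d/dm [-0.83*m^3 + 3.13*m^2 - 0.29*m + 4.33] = -2.49*m^2 + 6.26*m - 0.29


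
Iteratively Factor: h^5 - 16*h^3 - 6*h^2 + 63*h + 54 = (h + 2)*(h^4 - 2*h^3 - 12*h^2 + 18*h + 27) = (h - 3)*(h + 2)*(h^3 + h^2 - 9*h - 9) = (h - 3)^2*(h + 2)*(h^2 + 4*h + 3) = (h - 3)^2*(h + 1)*(h + 2)*(h + 3)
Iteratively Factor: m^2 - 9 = (m - 3)*(m + 3)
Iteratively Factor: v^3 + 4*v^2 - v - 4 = (v + 4)*(v^2 - 1) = (v - 1)*(v + 4)*(v + 1)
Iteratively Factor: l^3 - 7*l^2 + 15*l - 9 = (l - 3)*(l^2 - 4*l + 3) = (l - 3)*(l - 1)*(l - 3)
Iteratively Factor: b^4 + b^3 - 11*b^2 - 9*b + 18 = (b + 2)*(b^3 - b^2 - 9*b + 9) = (b - 3)*(b + 2)*(b^2 + 2*b - 3) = (b - 3)*(b - 1)*(b + 2)*(b + 3)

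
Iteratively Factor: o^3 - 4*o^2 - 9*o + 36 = (o + 3)*(o^2 - 7*o + 12) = (o - 4)*(o + 3)*(o - 3)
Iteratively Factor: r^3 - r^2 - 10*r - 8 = (r + 2)*(r^2 - 3*r - 4) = (r + 1)*(r + 2)*(r - 4)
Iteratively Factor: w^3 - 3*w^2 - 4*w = (w - 4)*(w^2 + w) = w*(w - 4)*(w + 1)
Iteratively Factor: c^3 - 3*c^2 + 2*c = (c - 1)*(c^2 - 2*c) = (c - 2)*(c - 1)*(c)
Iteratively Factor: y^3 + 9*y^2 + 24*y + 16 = (y + 4)*(y^2 + 5*y + 4) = (y + 4)^2*(y + 1)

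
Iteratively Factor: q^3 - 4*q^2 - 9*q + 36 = (q - 4)*(q^2 - 9) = (q - 4)*(q - 3)*(q + 3)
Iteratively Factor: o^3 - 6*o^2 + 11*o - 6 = (o - 2)*(o^2 - 4*o + 3) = (o - 3)*(o - 2)*(o - 1)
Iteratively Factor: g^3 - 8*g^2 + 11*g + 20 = (g - 5)*(g^2 - 3*g - 4) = (g - 5)*(g - 4)*(g + 1)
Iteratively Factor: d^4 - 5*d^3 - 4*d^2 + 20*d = (d)*(d^3 - 5*d^2 - 4*d + 20) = d*(d + 2)*(d^2 - 7*d + 10) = d*(d - 5)*(d + 2)*(d - 2)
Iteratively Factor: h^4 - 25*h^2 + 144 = (h - 4)*(h^3 + 4*h^2 - 9*h - 36) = (h - 4)*(h + 3)*(h^2 + h - 12) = (h - 4)*(h + 3)*(h + 4)*(h - 3)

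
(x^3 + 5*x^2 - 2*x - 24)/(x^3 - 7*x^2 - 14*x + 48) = (x + 4)/(x - 8)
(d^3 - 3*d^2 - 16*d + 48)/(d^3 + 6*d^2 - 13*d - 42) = (d^2 - 16)/(d^2 + 9*d + 14)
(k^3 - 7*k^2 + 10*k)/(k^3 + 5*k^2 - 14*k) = (k - 5)/(k + 7)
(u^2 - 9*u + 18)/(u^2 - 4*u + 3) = (u - 6)/(u - 1)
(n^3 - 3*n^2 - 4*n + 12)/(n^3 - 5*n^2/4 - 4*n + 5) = 4*(n - 3)/(4*n - 5)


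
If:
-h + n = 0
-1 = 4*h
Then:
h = -1/4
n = -1/4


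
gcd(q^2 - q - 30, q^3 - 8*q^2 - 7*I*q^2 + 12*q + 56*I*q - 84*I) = q - 6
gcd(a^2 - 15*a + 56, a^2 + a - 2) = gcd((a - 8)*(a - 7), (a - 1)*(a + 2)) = 1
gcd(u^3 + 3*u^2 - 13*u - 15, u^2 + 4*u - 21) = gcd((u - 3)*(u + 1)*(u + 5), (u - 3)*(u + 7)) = u - 3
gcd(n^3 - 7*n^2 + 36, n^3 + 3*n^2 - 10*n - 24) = n^2 - n - 6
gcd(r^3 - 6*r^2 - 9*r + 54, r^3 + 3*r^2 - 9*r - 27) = r^2 - 9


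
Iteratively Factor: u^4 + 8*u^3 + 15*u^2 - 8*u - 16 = (u + 4)*(u^3 + 4*u^2 - u - 4) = (u + 1)*(u + 4)*(u^2 + 3*u - 4) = (u - 1)*(u + 1)*(u + 4)*(u + 4)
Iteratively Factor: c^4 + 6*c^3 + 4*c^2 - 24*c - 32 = (c + 2)*(c^3 + 4*c^2 - 4*c - 16) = (c + 2)^2*(c^2 + 2*c - 8) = (c - 2)*(c + 2)^2*(c + 4)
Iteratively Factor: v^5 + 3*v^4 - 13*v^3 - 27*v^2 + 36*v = (v + 3)*(v^4 - 13*v^2 + 12*v) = (v - 1)*(v + 3)*(v^3 + v^2 - 12*v) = (v - 1)*(v + 3)*(v + 4)*(v^2 - 3*v) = v*(v - 1)*(v + 3)*(v + 4)*(v - 3)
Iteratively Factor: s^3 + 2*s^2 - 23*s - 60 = (s + 3)*(s^2 - s - 20) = (s + 3)*(s + 4)*(s - 5)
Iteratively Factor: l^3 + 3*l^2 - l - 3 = (l + 1)*(l^2 + 2*l - 3) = (l - 1)*(l + 1)*(l + 3)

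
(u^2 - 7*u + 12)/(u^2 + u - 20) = (u - 3)/(u + 5)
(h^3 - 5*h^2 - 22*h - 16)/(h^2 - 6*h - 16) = h + 1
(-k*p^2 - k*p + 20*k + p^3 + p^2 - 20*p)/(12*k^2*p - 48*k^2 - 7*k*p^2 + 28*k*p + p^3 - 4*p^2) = (-k*p - 5*k + p^2 + 5*p)/(12*k^2 - 7*k*p + p^2)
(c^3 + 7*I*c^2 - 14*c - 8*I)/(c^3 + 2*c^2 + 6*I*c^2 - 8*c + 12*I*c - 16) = (c + I)/(c + 2)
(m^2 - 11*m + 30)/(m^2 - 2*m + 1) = (m^2 - 11*m + 30)/(m^2 - 2*m + 1)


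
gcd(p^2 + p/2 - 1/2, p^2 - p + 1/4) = p - 1/2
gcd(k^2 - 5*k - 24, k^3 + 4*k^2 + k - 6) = k + 3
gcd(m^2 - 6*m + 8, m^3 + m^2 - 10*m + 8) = m - 2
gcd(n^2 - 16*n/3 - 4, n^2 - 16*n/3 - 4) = n^2 - 16*n/3 - 4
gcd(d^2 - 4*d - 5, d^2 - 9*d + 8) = 1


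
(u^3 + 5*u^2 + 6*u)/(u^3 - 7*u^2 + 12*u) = (u^2 + 5*u + 6)/(u^2 - 7*u + 12)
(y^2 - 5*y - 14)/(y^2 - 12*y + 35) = (y + 2)/(y - 5)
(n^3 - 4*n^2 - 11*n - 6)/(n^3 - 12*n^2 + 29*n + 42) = (n + 1)/(n - 7)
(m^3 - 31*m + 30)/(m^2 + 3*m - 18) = (m^2 - 6*m + 5)/(m - 3)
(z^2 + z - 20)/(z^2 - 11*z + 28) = (z + 5)/(z - 7)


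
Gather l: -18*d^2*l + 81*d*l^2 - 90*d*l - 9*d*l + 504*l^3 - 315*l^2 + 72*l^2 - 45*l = 504*l^3 + l^2*(81*d - 243) + l*(-18*d^2 - 99*d - 45)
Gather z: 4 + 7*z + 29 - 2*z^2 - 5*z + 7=-2*z^2 + 2*z + 40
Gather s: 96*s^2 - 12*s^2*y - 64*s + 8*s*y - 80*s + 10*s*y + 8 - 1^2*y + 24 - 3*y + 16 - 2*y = s^2*(96 - 12*y) + s*(18*y - 144) - 6*y + 48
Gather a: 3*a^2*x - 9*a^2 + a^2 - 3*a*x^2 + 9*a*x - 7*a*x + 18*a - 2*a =a^2*(3*x - 8) + a*(-3*x^2 + 2*x + 16)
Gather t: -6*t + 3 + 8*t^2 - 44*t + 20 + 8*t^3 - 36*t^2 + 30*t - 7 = 8*t^3 - 28*t^2 - 20*t + 16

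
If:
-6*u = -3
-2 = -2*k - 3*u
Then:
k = 1/4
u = 1/2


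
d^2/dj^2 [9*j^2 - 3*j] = 18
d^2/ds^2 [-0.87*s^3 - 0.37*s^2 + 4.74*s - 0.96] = -5.22*s - 0.74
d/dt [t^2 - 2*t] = 2*t - 2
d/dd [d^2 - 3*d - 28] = 2*d - 3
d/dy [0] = 0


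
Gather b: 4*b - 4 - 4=4*b - 8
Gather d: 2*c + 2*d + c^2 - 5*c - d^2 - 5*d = c^2 - 3*c - d^2 - 3*d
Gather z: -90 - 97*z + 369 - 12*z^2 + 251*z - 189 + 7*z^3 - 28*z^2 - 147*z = 7*z^3 - 40*z^2 + 7*z + 90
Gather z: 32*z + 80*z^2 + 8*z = 80*z^2 + 40*z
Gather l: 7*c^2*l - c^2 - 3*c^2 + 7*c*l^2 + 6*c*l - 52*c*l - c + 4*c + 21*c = -4*c^2 + 7*c*l^2 + 24*c + l*(7*c^2 - 46*c)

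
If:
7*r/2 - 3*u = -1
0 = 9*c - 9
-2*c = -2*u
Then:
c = 1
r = 4/7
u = 1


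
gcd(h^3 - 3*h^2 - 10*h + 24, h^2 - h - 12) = h^2 - h - 12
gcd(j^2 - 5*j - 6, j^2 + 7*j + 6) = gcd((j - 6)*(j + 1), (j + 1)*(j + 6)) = j + 1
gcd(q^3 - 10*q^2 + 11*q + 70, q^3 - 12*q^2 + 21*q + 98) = q^2 - 5*q - 14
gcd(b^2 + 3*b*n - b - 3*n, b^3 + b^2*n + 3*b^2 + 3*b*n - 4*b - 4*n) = b - 1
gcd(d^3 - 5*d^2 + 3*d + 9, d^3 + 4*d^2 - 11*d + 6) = 1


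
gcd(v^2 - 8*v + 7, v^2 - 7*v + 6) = v - 1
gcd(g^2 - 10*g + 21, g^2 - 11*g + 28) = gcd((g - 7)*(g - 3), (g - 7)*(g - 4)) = g - 7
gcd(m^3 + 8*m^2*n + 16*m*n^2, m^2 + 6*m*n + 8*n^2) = m + 4*n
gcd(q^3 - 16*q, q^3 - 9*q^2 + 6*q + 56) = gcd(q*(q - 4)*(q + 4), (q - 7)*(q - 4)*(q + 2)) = q - 4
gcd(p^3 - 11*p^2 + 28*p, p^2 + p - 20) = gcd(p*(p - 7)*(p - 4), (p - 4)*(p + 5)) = p - 4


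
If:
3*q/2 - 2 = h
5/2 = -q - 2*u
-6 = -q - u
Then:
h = 79/4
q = 29/2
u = -17/2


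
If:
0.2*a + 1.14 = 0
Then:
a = -5.70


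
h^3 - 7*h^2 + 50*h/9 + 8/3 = (h - 6)*(h - 4/3)*(h + 1/3)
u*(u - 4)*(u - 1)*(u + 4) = u^4 - u^3 - 16*u^2 + 16*u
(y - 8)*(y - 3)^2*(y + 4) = y^4 - 10*y^3 + y^2 + 156*y - 288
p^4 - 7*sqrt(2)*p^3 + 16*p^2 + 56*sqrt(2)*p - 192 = (p - 4*sqrt(2))*(p - 3*sqrt(2))*(p - 2*sqrt(2))*(p + 2*sqrt(2))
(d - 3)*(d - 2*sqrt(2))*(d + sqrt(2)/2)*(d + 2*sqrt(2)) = d^4 - 3*d^3 + sqrt(2)*d^3/2 - 8*d^2 - 3*sqrt(2)*d^2/2 - 4*sqrt(2)*d + 24*d + 12*sqrt(2)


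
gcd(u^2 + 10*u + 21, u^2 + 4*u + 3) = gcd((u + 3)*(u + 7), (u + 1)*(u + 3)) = u + 3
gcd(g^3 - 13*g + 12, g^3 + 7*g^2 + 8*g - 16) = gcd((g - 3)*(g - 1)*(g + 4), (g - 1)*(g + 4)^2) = g^2 + 3*g - 4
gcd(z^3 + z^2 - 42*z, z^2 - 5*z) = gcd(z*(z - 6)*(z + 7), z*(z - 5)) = z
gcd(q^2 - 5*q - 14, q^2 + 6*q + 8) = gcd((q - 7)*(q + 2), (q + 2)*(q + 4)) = q + 2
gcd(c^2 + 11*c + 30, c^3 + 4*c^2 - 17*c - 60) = c + 5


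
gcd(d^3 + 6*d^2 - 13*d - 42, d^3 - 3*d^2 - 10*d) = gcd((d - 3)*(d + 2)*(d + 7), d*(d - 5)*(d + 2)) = d + 2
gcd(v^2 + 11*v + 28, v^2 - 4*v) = 1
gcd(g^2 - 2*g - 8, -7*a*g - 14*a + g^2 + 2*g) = g + 2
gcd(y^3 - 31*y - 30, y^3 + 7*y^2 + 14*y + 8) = y + 1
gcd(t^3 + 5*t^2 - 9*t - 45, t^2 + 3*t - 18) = t - 3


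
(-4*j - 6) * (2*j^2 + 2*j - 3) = -8*j^3 - 20*j^2 + 18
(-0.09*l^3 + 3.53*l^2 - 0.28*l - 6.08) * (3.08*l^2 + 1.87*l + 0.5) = -0.2772*l^5 + 10.7041*l^4 + 5.6937*l^3 - 17.485*l^2 - 11.5096*l - 3.04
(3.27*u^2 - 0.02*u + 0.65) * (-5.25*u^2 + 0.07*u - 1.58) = -17.1675*u^4 + 0.3339*u^3 - 8.5805*u^2 + 0.0771*u - 1.027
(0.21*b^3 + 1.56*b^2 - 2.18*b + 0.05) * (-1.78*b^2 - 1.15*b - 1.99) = -0.3738*b^5 - 3.0183*b^4 + 1.6685*b^3 - 0.6864*b^2 + 4.2807*b - 0.0995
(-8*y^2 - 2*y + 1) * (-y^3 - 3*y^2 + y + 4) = 8*y^5 + 26*y^4 - 3*y^3 - 37*y^2 - 7*y + 4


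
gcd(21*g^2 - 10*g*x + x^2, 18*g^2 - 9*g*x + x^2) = -3*g + x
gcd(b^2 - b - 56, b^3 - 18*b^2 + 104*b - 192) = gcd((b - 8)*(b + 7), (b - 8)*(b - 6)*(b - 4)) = b - 8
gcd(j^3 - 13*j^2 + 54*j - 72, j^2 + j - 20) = j - 4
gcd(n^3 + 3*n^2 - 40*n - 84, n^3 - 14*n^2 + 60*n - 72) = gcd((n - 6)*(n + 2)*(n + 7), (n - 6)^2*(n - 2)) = n - 6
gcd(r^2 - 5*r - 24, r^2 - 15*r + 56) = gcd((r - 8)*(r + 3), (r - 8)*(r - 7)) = r - 8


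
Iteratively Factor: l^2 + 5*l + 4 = (l + 1)*(l + 4)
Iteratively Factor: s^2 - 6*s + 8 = (s - 2)*(s - 4)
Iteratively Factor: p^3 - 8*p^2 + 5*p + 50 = (p + 2)*(p^2 - 10*p + 25) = (p - 5)*(p + 2)*(p - 5)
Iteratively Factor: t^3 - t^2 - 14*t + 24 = (t - 3)*(t^2 + 2*t - 8) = (t - 3)*(t - 2)*(t + 4)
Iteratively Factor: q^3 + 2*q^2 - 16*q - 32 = (q + 4)*(q^2 - 2*q - 8) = (q + 2)*(q + 4)*(q - 4)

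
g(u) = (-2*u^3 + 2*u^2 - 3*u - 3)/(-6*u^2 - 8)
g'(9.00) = 0.33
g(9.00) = 2.68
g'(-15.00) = 0.33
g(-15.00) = -5.33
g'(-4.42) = 0.35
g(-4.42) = -1.77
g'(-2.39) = 0.42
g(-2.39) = -1.01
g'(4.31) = 0.31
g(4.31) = 1.16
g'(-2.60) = 0.40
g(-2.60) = -1.10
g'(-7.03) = 0.34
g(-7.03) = -2.67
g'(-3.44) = 0.37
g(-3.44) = -1.42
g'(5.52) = 0.32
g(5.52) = 1.55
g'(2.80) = 0.27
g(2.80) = 0.72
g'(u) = 12*u*(-2*u^3 + 2*u^2 - 3*u - 3)/(-6*u^2 - 8)^2 + (-6*u^2 + 4*u - 3)/(-6*u^2 - 8) = (6*u^4 + 15*u^2 - 34*u + 12)/(2*(9*u^4 + 24*u^2 + 16))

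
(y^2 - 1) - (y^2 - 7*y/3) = 7*y/3 - 1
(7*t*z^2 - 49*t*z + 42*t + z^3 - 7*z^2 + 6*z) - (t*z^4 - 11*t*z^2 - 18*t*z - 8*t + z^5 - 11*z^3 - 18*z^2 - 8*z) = -t*z^4 + 18*t*z^2 - 31*t*z + 50*t - z^5 + 12*z^3 + 11*z^2 + 14*z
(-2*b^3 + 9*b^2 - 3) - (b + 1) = -2*b^3 + 9*b^2 - b - 4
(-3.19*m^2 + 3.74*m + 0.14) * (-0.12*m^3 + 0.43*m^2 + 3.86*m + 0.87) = 0.3828*m^5 - 1.8205*m^4 - 10.722*m^3 + 11.7213*m^2 + 3.7942*m + 0.1218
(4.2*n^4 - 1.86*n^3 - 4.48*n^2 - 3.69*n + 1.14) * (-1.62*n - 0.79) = -6.804*n^5 - 0.3048*n^4 + 8.727*n^3 + 9.517*n^2 + 1.0683*n - 0.9006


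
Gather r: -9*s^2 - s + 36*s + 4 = -9*s^2 + 35*s + 4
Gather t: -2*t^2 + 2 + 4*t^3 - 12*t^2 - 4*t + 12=4*t^3 - 14*t^2 - 4*t + 14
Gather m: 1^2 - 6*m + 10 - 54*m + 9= 20 - 60*m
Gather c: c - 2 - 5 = c - 7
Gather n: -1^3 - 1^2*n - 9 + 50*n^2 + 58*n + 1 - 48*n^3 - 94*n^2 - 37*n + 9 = -48*n^3 - 44*n^2 + 20*n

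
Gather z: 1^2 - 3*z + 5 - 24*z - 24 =-27*z - 18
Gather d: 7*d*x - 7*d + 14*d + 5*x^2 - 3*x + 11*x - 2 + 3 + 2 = d*(7*x + 7) + 5*x^2 + 8*x + 3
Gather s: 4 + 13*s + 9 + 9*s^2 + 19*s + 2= 9*s^2 + 32*s + 15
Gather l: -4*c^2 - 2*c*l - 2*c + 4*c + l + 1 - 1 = -4*c^2 + 2*c + l*(1 - 2*c)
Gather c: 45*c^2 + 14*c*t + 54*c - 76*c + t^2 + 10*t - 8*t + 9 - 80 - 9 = 45*c^2 + c*(14*t - 22) + t^2 + 2*t - 80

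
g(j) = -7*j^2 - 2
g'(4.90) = -68.60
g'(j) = -14*j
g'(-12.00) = 168.00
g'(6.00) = -84.00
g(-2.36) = -40.99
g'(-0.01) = 0.14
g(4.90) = -170.07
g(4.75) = -159.94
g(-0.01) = -2.00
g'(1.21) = -16.94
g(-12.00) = -1010.00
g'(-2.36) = 33.04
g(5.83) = -239.92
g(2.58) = -48.59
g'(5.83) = -81.62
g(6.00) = -254.00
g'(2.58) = -36.12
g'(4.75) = -66.50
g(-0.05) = -2.02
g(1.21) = -12.25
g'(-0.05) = 0.70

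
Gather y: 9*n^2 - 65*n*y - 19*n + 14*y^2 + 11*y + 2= 9*n^2 - 19*n + 14*y^2 + y*(11 - 65*n) + 2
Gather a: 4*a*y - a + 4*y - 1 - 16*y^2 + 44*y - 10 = a*(4*y - 1) - 16*y^2 + 48*y - 11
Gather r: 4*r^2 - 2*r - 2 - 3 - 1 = 4*r^2 - 2*r - 6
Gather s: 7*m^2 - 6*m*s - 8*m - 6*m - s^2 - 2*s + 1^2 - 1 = 7*m^2 - 14*m - s^2 + s*(-6*m - 2)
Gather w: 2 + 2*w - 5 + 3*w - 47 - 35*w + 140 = 90 - 30*w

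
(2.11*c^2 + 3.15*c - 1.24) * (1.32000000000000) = 2.7852*c^2 + 4.158*c - 1.6368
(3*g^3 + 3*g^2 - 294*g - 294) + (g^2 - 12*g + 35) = 3*g^3 + 4*g^2 - 306*g - 259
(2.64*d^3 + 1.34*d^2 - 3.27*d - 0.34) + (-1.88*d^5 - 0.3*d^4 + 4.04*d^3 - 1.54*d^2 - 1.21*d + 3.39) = -1.88*d^5 - 0.3*d^4 + 6.68*d^3 - 0.2*d^2 - 4.48*d + 3.05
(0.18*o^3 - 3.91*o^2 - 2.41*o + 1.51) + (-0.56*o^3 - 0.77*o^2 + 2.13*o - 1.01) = -0.38*o^3 - 4.68*o^2 - 0.28*o + 0.5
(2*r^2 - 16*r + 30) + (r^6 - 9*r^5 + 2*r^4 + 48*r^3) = r^6 - 9*r^5 + 2*r^4 + 48*r^3 + 2*r^2 - 16*r + 30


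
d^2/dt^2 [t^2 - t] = 2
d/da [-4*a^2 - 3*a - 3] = -8*a - 3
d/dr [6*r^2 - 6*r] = 12*r - 6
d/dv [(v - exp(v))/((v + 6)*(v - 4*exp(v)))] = ((1 - exp(v))*(v + 6)*(v - 4*exp(v)) + (-v + exp(v))*(v - 4*exp(v)) + (v + 6)*(v - exp(v))*(4*exp(v) - 1))/((v + 6)^2*(v - 4*exp(v))^2)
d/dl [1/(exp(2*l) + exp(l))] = (-2*exp(l) - 1)*exp(-l)/(exp(l) + 1)^2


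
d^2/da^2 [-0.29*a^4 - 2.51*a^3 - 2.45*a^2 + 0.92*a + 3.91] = -3.48*a^2 - 15.06*a - 4.9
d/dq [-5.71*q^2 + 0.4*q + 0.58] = 0.4 - 11.42*q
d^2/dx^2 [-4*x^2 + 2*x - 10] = -8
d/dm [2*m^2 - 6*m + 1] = 4*m - 6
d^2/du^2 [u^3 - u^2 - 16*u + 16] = 6*u - 2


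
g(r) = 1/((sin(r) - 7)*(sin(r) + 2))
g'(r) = -cos(r)/((sin(r) - 7)*(sin(r) + 2)^2) - cos(r)/((sin(r) - 7)^2*(sin(r) + 2)) = (5 - 2*sin(r))*cos(r)/((sin(r) - 7)^2*(sin(r) + 2)^2)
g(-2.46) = -0.10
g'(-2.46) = -0.04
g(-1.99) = -0.12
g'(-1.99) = -0.04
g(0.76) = -0.06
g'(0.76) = 0.01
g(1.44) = -0.06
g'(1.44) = 0.00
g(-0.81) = -0.10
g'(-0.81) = 0.05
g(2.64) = -0.06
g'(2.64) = -0.01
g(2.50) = -0.06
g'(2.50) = -0.01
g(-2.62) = -0.09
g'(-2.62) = -0.04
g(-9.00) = -0.08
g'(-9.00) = -0.04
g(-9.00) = -0.08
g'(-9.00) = -0.04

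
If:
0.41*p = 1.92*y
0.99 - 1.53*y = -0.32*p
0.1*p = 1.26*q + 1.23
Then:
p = 147.35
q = 10.72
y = 31.47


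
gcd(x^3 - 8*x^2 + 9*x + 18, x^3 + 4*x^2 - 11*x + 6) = 1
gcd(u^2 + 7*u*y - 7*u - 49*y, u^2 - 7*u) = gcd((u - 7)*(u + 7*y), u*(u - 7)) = u - 7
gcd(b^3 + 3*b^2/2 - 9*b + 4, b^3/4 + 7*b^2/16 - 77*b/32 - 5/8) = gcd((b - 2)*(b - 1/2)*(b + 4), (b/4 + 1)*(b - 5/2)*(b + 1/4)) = b + 4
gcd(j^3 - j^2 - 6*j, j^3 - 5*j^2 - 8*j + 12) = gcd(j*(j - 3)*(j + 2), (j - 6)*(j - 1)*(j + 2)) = j + 2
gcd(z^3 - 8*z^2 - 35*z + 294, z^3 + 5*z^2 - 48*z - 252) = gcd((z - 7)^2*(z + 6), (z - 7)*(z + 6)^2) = z^2 - z - 42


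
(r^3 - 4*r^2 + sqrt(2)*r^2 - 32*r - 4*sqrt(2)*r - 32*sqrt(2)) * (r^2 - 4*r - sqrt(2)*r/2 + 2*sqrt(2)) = r^5 - 8*r^4 + sqrt(2)*r^4/2 - 17*r^3 - 4*sqrt(2)*r^3 - 8*sqrt(2)*r^2 + 136*r^2 + 16*r + 64*sqrt(2)*r - 128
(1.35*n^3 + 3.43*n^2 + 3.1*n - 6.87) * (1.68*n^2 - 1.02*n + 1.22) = 2.268*n^5 + 4.3854*n^4 + 3.3564*n^3 - 10.519*n^2 + 10.7894*n - 8.3814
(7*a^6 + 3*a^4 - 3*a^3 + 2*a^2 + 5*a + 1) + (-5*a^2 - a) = 7*a^6 + 3*a^4 - 3*a^3 - 3*a^2 + 4*a + 1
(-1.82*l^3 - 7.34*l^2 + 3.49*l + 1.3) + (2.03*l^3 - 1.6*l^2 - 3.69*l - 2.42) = 0.21*l^3 - 8.94*l^2 - 0.2*l - 1.12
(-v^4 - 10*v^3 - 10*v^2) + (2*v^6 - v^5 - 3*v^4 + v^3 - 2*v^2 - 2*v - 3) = 2*v^6 - v^5 - 4*v^4 - 9*v^3 - 12*v^2 - 2*v - 3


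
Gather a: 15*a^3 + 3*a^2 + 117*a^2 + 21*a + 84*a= 15*a^3 + 120*a^2 + 105*a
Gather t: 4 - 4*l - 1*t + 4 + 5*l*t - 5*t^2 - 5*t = -4*l - 5*t^2 + t*(5*l - 6) + 8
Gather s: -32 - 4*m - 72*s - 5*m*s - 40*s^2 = -4*m - 40*s^2 + s*(-5*m - 72) - 32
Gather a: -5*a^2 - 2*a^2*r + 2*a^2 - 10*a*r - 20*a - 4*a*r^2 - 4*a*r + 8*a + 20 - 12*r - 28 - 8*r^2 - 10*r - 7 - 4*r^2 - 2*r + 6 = a^2*(-2*r - 3) + a*(-4*r^2 - 14*r - 12) - 12*r^2 - 24*r - 9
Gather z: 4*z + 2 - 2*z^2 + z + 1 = -2*z^2 + 5*z + 3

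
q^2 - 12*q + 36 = (q - 6)^2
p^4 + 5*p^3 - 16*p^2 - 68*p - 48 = (p - 4)*(p + 1)*(p + 2)*(p + 6)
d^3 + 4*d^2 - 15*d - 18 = (d - 3)*(d + 1)*(d + 6)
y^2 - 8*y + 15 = (y - 5)*(y - 3)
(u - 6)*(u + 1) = u^2 - 5*u - 6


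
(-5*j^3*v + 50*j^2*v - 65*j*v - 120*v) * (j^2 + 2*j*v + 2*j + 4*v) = -5*j^5*v - 10*j^4*v^2 + 40*j^4*v + 80*j^3*v^2 + 35*j^3*v + 70*j^2*v^2 - 250*j^2*v - 500*j*v^2 - 240*j*v - 480*v^2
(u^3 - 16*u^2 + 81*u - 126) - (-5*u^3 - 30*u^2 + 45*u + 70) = 6*u^3 + 14*u^2 + 36*u - 196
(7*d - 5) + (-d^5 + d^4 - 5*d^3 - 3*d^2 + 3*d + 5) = -d^5 + d^4 - 5*d^3 - 3*d^2 + 10*d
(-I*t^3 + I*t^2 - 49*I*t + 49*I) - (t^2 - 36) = -I*t^3 - t^2 + I*t^2 - 49*I*t + 36 + 49*I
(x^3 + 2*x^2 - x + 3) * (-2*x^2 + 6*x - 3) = -2*x^5 + 2*x^4 + 11*x^3 - 18*x^2 + 21*x - 9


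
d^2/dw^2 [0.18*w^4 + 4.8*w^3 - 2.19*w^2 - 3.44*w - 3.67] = 2.16*w^2 + 28.8*w - 4.38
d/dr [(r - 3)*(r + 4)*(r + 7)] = 3*r^2 + 16*r - 5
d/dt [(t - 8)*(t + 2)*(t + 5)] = 3*t^2 - 2*t - 46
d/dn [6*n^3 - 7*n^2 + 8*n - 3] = 18*n^2 - 14*n + 8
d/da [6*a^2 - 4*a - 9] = 12*a - 4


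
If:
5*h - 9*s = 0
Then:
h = 9*s/5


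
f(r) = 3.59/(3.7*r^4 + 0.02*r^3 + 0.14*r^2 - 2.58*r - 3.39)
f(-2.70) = 0.02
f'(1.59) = -0.75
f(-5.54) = 0.00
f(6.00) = 0.00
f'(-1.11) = 3.02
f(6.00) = 0.00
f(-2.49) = 0.02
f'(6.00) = -0.00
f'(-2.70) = 0.03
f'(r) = 3.59*(-14.8*r^3 - 0.06*r^2 - 0.28*r + 2.58)/(3.7*r^4 + 0.02*r^3 + 0.14*r^2 - 2.58*r - 3.39)^2 = (-53.132*r^3 - 0.2154*r^2 - 1.0052*r + 9.2622)/(3.7*r^4 + 0.02*r^3 + 0.14*r^2 - 2.58*r - 3.39)^2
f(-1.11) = 0.69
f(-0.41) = -1.63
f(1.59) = 0.22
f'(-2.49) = 0.04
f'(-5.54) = 0.00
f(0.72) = -0.86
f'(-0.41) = 2.73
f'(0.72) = -0.65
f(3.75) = 0.00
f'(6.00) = -0.00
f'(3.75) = -0.01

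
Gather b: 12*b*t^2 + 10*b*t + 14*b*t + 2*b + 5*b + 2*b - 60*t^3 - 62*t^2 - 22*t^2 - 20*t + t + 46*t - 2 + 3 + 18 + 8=b*(12*t^2 + 24*t + 9) - 60*t^3 - 84*t^2 + 27*t + 27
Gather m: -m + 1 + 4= 5 - m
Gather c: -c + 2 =2 - c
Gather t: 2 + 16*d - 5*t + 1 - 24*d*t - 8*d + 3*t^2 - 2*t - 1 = 8*d + 3*t^2 + t*(-24*d - 7) + 2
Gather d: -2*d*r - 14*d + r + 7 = d*(-2*r - 14) + r + 7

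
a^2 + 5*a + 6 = (a + 2)*(a + 3)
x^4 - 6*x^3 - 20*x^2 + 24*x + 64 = (x - 8)*(x - 2)*(x + 2)^2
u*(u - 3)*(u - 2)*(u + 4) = u^4 - u^3 - 14*u^2 + 24*u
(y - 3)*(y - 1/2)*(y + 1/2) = y^3 - 3*y^2 - y/4 + 3/4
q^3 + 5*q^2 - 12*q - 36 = (q - 3)*(q + 2)*(q + 6)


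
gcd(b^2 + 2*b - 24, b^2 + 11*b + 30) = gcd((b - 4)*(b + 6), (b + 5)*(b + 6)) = b + 6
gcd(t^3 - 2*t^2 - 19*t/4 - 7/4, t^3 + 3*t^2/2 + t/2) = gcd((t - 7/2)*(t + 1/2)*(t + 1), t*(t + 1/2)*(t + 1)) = t^2 + 3*t/2 + 1/2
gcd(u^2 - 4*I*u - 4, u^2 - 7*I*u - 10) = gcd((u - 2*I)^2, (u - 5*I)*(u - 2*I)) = u - 2*I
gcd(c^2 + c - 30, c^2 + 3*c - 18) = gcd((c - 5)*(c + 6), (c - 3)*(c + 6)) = c + 6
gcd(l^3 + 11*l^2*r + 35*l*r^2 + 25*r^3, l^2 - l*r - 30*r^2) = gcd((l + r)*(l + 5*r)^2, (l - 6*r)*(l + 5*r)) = l + 5*r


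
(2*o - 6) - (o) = o - 6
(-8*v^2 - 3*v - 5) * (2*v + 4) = -16*v^3 - 38*v^2 - 22*v - 20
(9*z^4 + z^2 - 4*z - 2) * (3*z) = 27*z^5 + 3*z^3 - 12*z^2 - 6*z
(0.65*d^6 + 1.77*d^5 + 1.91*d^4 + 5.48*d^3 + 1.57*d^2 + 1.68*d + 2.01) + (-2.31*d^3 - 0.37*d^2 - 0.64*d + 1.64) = 0.65*d^6 + 1.77*d^5 + 1.91*d^4 + 3.17*d^3 + 1.2*d^2 + 1.04*d + 3.65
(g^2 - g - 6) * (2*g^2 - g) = 2*g^4 - 3*g^3 - 11*g^2 + 6*g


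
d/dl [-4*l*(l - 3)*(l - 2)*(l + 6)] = -16*l^3 - 12*l^2 + 192*l - 144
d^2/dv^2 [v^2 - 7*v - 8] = 2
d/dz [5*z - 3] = 5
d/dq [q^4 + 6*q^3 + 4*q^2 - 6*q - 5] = 4*q^3 + 18*q^2 + 8*q - 6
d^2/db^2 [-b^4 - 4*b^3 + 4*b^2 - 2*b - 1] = -12*b^2 - 24*b + 8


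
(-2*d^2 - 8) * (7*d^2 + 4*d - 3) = -14*d^4 - 8*d^3 - 50*d^2 - 32*d + 24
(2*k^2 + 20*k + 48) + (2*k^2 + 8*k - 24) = 4*k^2 + 28*k + 24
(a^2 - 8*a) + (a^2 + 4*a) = 2*a^2 - 4*a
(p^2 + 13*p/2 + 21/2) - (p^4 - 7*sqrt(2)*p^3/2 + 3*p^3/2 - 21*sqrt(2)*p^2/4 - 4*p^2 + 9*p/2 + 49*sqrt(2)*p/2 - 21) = -p^4 - 3*p^3/2 + 7*sqrt(2)*p^3/2 + 5*p^2 + 21*sqrt(2)*p^2/4 - 49*sqrt(2)*p/2 + 2*p + 63/2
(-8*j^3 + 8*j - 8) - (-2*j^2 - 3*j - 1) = -8*j^3 + 2*j^2 + 11*j - 7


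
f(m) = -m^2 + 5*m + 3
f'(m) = 5 - 2*m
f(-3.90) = -31.71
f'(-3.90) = 12.80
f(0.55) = 5.45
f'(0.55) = 3.90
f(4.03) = 6.91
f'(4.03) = -3.06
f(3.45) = 8.35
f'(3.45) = -1.90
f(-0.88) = -2.17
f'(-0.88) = 6.76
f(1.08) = 7.23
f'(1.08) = 2.84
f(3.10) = 8.89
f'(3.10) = -1.20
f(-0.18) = 2.07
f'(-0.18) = 5.36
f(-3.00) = -21.00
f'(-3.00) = 11.00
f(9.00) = -33.00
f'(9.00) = -13.00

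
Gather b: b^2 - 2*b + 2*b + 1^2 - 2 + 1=b^2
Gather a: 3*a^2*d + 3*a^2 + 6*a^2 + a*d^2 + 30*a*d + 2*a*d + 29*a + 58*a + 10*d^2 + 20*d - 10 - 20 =a^2*(3*d + 9) + a*(d^2 + 32*d + 87) + 10*d^2 + 20*d - 30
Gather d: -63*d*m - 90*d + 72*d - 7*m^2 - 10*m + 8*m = d*(-63*m - 18) - 7*m^2 - 2*m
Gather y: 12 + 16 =28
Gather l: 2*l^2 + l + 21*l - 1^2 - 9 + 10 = 2*l^2 + 22*l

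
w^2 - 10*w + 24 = (w - 6)*(w - 4)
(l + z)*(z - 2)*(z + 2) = l*z^2 - 4*l + z^3 - 4*z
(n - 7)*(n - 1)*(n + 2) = n^3 - 6*n^2 - 9*n + 14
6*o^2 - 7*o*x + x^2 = (-6*o + x)*(-o + x)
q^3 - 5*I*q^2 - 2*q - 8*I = (q - 4*I)*(q - 2*I)*(q + I)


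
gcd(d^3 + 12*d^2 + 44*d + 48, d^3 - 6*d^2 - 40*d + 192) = d + 6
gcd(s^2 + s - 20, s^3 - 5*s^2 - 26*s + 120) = s^2 + s - 20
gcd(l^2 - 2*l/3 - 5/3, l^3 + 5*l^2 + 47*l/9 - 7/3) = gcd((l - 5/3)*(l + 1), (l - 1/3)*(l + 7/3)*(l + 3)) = 1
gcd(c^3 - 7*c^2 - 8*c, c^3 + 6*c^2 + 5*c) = c^2 + c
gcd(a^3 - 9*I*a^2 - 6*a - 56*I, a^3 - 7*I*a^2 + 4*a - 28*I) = a^2 - 5*I*a + 14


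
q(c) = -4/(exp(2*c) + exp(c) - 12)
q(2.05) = -0.07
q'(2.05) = 0.16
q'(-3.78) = 0.00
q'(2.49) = 0.06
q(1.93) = -0.09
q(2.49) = -0.03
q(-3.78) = 0.33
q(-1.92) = 0.34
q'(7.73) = 0.00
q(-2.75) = 0.34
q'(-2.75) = 0.00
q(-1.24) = 0.34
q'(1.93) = 0.23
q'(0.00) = 0.12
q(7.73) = -0.00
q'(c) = -4*(-2*exp(2*c) - exp(c))/(exp(2*c) + exp(c) - 12)^2 = (8*exp(c) + 4)*exp(c)/(exp(2*c) + exp(c) - 12)^2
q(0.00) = 0.40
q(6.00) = 0.00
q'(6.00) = 0.00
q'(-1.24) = 0.01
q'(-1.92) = 0.01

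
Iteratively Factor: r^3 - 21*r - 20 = (r - 5)*(r^2 + 5*r + 4) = (r - 5)*(r + 4)*(r + 1)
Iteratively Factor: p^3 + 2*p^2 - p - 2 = (p + 1)*(p^2 + p - 2) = (p - 1)*(p + 1)*(p + 2)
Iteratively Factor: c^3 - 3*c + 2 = (c + 2)*(c^2 - 2*c + 1) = (c - 1)*(c + 2)*(c - 1)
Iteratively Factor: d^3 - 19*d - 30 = (d + 2)*(d^2 - 2*d - 15) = (d + 2)*(d + 3)*(d - 5)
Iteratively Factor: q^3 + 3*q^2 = (q)*(q^2 + 3*q) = q*(q + 3)*(q)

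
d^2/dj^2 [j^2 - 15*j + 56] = 2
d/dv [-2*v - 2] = -2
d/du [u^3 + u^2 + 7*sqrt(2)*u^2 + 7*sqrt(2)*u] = 3*u^2 + 2*u + 14*sqrt(2)*u + 7*sqrt(2)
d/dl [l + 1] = 1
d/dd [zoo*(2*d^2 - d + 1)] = zoo*(d + 1)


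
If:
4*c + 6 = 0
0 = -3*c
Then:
No Solution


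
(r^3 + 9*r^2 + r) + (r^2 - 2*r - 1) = r^3 + 10*r^2 - r - 1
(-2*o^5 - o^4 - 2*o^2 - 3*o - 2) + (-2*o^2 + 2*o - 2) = -2*o^5 - o^4 - 4*o^2 - o - 4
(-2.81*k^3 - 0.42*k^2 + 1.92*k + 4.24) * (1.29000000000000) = -3.6249*k^3 - 0.5418*k^2 + 2.4768*k + 5.4696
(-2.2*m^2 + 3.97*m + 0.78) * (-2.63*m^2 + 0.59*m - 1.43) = 5.786*m^4 - 11.7391*m^3 + 3.4369*m^2 - 5.2169*m - 1.1154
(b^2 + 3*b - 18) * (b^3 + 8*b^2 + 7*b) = b^5 + 11*b^4 + 13*b^3 - 123*b^2 - 126*b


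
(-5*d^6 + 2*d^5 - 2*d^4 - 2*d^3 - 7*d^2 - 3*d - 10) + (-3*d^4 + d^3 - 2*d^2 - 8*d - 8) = -5*d^6 + 2*d^5 - 5*d^4 - d^3 - 9*d^2 - 11*d - 18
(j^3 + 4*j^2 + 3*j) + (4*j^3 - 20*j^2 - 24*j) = 5*j^3 - 16*j^2 - 21*j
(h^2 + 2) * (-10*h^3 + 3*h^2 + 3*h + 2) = -10*h^5 + 3*h^4 - 17*h^3 + 8*h^2 + 6*h + 4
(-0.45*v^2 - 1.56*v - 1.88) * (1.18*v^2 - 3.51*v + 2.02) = -0.531*v^4 - 0.2613*v^3 + 2.3482*v^2 + 3.4476*v - 3.7976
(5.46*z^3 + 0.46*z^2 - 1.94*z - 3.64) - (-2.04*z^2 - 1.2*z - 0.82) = 5.46*z^3 + 2.5*z^2 - 0.74*z - 2.82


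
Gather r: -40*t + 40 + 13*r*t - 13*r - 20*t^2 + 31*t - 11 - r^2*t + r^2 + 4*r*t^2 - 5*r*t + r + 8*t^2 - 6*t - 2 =r^2*(1 - t) + r*(4*t^2 + 8*t - 12) - 12*t^2 - 15*t + 27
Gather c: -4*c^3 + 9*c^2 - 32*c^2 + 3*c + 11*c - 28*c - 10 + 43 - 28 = -4*c^3 - 23*c^2 - 14*c + 5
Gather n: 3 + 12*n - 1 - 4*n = 8*n + 2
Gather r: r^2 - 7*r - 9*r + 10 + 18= r^2 - 16*r + 28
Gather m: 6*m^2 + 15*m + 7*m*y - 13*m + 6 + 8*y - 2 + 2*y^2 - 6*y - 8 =6*m^2 + m*(7*y + 2) + 2*y^2 + 2*y - 4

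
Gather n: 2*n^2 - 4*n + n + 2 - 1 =2*n^2 - 3*n + 1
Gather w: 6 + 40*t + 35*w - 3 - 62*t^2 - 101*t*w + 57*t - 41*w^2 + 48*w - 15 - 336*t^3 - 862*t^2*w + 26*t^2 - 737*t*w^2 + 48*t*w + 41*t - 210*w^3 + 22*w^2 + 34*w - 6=-336*t^3 - 36*t^2 + 138*t - 210*w^3 + w^2*(-737*t - 19) + w*(-862*t^2 - 53*t + 117) - 18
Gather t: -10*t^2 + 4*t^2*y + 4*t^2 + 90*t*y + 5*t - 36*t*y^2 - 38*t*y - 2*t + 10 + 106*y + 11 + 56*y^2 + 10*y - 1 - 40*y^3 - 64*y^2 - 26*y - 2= t^2*(4*y - 6) + t*(-36*y^2 + 52*y + 3) - 40*y^3 - 8*y^2 + 90*y + 18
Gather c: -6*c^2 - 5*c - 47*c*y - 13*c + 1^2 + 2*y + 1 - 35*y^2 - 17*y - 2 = -6*c^2 + c*(-47*y - 18) - 35*y^2 - 15*y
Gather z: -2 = -2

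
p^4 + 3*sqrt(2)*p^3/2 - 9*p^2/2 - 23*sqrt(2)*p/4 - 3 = (p - 3*sqrt(2)/2)*(p + 2*sqrt(2))*(sqrt(2)*p/2 + 1/2)*(sqrt(2)*p + 1)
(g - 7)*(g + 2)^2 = g^3 - 3*g^2 - 24*g - 28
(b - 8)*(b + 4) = b^2 - 4*b - 32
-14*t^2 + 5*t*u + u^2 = (-2*t + u)*(7*t + u)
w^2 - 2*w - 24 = (w - 6)*(w + 4)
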